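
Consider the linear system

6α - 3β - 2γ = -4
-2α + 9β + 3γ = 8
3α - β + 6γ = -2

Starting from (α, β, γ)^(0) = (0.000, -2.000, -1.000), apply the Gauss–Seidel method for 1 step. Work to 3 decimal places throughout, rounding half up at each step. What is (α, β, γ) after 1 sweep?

(-2.000, 0.778, 0.796)

Iteration 1:
  α = (-4 - (-3)·-2.000 - (-2)·-1.000) / (6) = -2.000
  β = (8 - (-2)·-2.000 - (3)·-1.000) / (9) = 0.778
  γ = (-2 - (3)·-2.000 - (-1)·0.778) / (6) = 0.796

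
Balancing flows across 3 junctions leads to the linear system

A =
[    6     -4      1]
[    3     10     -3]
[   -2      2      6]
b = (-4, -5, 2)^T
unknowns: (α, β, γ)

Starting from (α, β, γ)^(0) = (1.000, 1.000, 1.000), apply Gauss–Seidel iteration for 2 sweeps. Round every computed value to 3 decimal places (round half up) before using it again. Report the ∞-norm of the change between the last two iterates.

Iteration 1:
  α = (-4 - (-4)·1.000 - (1)·1.000) / (6) = -0.167
  β = (-5 - (3)·-0.167 - (-3)·1.000) / (10) = -0.150
  γ = (2 - (-2)·-0.167 - (2)·-0.150) / (6) = 0.328
Iteration 2:
  α = (-4 - (-4)·-0.150 - (1)·0.328) / (6) = -0.821
  β = (-5 - (3)·-0.821 - (-3)·0.328) / (10) = -0.155
  γ = (2 - (-2)·-0.821 - (2)·-0.155) / (6) = 0.111
Change: (-0.654, -0.005, -0.217) → max |·| = 0.654

0.654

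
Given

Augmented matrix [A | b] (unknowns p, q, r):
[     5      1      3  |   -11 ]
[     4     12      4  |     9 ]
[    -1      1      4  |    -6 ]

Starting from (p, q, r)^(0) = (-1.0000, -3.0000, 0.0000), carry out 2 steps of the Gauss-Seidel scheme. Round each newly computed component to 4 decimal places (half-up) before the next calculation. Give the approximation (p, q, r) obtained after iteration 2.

Iteration 1:
  p = (-11 - (1)·-3.0000 - (3)·0.0000) / (5) = -1.6000
  q = (9 - (4)·-1.6000 - (4)·0.0000) / (12) = 1.2833
  r = (-6 - (-1)·-1.6000 - (1)·1.2833) / (4) = -2.2208
Iteration 2:
  p = (-11 - (1)·1.2833 - (3)·-2.2208) / (5) = -1.1242
  q = (9 - (4)·-1.1242 - (4)·-2.2208) / (12) = 1.8650
  r = (-6 - (-1)·-1.1242 - (1)·1.8650) / (4) = -2.2473

(-1.1242, 1.8650, -2.2473)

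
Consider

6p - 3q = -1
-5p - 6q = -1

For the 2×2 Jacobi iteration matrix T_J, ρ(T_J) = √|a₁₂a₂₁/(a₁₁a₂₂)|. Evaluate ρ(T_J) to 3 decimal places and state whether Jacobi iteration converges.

a₁₂a₂₁/(a₁₁a₂₂) = (-3)·(-5) / ((6)·(-6)) = -0.416667
ρ = √|-0.416667| = √0.416667 = 0.645
ρ < 1, so Jacobi converges

0.645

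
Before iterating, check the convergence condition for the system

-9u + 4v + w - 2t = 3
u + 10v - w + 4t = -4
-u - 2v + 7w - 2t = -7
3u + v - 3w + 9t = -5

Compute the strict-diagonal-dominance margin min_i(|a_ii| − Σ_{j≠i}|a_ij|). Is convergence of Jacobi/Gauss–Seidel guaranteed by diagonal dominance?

2

row 1: |-9| − (4+1+2) = 2
row 2: |10| − (1+1+4) = 4
row 3: |7| − (1+2+2) = 2
row 4: |9| − (3+1+3) = 2
minimum over rows = 2 → strictly diagonally dominant (convergence guaranteed)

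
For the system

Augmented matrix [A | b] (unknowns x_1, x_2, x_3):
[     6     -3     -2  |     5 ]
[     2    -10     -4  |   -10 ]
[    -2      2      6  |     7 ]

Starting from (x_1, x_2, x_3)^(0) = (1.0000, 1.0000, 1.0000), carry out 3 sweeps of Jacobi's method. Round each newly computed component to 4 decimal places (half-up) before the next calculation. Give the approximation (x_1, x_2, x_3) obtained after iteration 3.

Iteration 1:
  x_1 = (5 - (-3)·1.0000 - (-2)·1.0000) / (6) = 1.6667
  x_2 = (-10 - (2)·1.0000 - (-4)·1.0000) / (-10) = 0.8000
  x_3 = (7 - (-2)·1.0000 - (2)·1.0000) / (6) = 1.1667
Iteration 2:
  x_1 = (5 - (-3)·0.8000 - (-2)·1.1667) / (6) = 1.6222
  x_2 = (-10 - (2)·1.6667 - (-4)·1.1667) / (-10) = 0.8667
  x_3 = (7 - (-2)·1.6667 - (2)·0.8000) / (6) = 1.4556
Iteration 3:
  x_1 = (5 - (-3)·0.8667 - (-2)·1.4556) / (6) = 1.7519
  x_2 = (-10 - (2)·1.6222 - (-4)·1.4556) / (-10) = 0.7422
  x_3 = (7 - (-2)·1.6222 - (2)·0.8667) / (6) = 1.4185

(1.7519, 0.7422, 1.4185)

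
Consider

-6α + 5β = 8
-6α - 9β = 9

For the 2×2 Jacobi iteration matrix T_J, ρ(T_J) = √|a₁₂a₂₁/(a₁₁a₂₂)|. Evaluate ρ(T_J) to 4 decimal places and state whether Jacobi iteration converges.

a₁₂a₂₁/(a₁₁a₂₂) = (5)·(-6) / ((-6)·(-9)) = -0.555556
ρ = √|-0.555556| = √0.555556 = 0.7454
ρ < 1, so Jacobi converges

0.7454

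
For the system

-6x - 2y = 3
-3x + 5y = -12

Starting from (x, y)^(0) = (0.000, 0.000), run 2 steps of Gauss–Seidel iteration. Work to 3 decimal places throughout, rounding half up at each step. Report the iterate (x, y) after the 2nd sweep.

(0.400, -2.160)

Iteration 1:
  x = (3 - (-2)·0.000) / (-6) = -0.500
  y = (-12 - (-3)·-0.500) / (5) = -2.700
Iteration 2:
  x = (3 - (-2)·-2.700) / (-6) = 0.400
  y = (-12 - (-3)·0.400) / (5) = -2.160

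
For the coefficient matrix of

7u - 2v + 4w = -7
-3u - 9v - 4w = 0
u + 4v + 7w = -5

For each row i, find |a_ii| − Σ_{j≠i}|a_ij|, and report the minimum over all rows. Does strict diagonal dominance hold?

row 1: |7| − (2+4) = 1
row 2: |-9| − (3+4) = 2
row 3: |7| − (1+4) = 2
minimum over rows = 1 → strictly diagonally dominant (convergence guaranteed)

1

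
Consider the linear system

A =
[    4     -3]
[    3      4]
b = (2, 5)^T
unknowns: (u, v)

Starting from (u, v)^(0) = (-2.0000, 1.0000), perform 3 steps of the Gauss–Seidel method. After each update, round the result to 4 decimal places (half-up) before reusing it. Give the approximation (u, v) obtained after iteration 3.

Iteration 1:
  u = (2 - (-3)·1.0000) / (4) = 1.2500
  v = (5 - (3)·1.2500) / (4) = 0.3125
Iteration 2:
  u = (2 - (-3)·0.3125) / (4) = 0.7344
  v = (5 - (3)·0.7344) / (4) = 0.6992
Iteration 3:
  u = (2 - (-3)·0.6992) / (4) = 1.0244
  v = (5 - (3)·1.0244) / (4) = 0.4817

(1.0244, 0.4817)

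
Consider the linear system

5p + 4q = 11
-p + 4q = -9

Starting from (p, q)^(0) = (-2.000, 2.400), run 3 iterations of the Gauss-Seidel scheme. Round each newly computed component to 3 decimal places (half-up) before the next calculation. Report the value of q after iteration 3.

-1.447

Iteration 1:
  p = (11 - (4)·2.400) / (5) = 0.280
  q = (-9 - (-1)·0.280) / (4) = -2.180
Iteration 2:
  p = (11 - (4)·-2.180) / (5) = 3.944
  q = (-9 - (-1)·3.944) / (4) = -1.264
Iteration 3:
  p = (11 - (4)·-1.264) / (5) = 3.211
  q = (-9 - (-1)·3.211) / (4) = -1.447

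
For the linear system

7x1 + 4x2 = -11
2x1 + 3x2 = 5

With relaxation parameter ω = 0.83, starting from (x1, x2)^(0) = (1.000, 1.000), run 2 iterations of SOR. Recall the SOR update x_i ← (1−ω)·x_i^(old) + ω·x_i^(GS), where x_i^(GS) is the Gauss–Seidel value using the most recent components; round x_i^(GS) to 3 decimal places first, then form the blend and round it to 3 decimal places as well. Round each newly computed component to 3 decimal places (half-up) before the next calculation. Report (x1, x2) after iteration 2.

Iteration 1:
  x1: GS value = (-11 - (4)·1.000) / (7) = -2.143;  x1 ← (1−ω)·1.000 + ω·-2.143 = -1.609
  x2: GS value = (5 - (2)·-1.609) / (3) = 2.739;  x2 ← (1−ω)·1.000 + ω·2.739 = 2.443
Iteration 2:
  x1: GS value = (-11 - (4)·2.443) / (7) = -2.967;  x1 ← (1−ω)·-1.609 + ω·-2.967 = -2.736
  x2: GS value = (5 - (2)·-2.736) / (3) = 3.491;  x2 ← (1−ω)·2.443 + ω·3.491 = 3.313

(-2.736, 3.313)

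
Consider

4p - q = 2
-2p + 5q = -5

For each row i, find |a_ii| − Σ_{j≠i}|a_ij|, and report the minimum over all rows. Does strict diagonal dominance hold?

row 1: |4| − (1) = 3
row 2: |5| − (2) = 3
minimum over rows = 3 → strictly diagonally dominant (convergence guaranteed)

3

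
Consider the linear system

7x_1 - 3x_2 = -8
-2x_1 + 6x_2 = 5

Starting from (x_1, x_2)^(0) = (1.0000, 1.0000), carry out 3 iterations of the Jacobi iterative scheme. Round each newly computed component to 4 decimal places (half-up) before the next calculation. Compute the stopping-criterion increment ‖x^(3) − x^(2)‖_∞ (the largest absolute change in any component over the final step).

0.2450

Iteration 1:
  x_1 = (-8 - (-3)·1.0000) / (7) = -0.7143
  x_2 = (5 - (-2)·1.0000) / (6) = 1.1667
Iteration 2:
  x_1 = (-8 - (-3)·1.1667) / (7) = -0.6428
  x_2 = (5 - (-2)·-0.7143) / (6) = 0.5952
Iteration 3:
  x_1 = (-8 - (-3)·0.5952) / (7) = -0.8878
  x_2 = (5 - (-2)·-0.6428) / (6) = 0.6191
Change: (-0.2450, 0.0239) → max |·| = 0.2450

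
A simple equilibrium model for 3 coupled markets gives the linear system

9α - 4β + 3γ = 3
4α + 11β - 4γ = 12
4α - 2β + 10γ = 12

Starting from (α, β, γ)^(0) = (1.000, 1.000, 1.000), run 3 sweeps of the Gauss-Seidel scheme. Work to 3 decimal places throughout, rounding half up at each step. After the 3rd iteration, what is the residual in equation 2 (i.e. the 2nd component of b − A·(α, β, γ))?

Iteration 1:
  α = (3 - (-4)·1.000 - (3)·1.000) / (9) = 0.444
  β = (12 - (4)·0.444 - (-4)·1.000) / (11) = 1.293
  γ = (12 - (4)·0.444 - (-2)·1.293) / (10) = 1.281
Iteration 2:
  α = (3 - (-4)·1.293 - (3)·1.281) / (9) = 0.481
  β = (12 - (4)·0.481 - (-4)·1.281) / (11) = 1.382
  γ = (12 - (4)·0.481 - (-2)·1.382) / (10) = 1.284
Iteration 3:
  α = (3 - (-4)·1.382 - (3)·1.284) / (9) = 0.520
  β = (12 - (4)·0.520 - (-4)·1.284) / (11) = 1.369
  γ = (12 - (4)·0.520 - (-2)·1.369) / (10) = 1.266
Residual b − A·x = (-0.002, -0.075, -0.002)

-0.075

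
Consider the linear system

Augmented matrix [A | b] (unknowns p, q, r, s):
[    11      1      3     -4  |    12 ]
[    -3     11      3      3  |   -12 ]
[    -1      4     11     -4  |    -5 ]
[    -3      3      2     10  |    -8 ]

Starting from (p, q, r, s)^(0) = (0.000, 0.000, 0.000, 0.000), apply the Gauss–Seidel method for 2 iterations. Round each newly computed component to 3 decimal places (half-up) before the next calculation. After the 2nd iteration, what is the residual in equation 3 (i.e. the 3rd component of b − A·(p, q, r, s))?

0.001

Iteration 1:
  p = (12 - (1)·0.000 - (3)·0.000 - (-4)·0.000) / (11) = 1.091
  q = (-12 - (-3)·1.091 - (3)·0.000 - (3)·0.000) / (11) = -0.793
  r = (-5 - (-1)·1.091 - (4)·-0.793 - (-4)·0.000) / (11) = -0.067
  s = (-8 - (-3)·1.091 - (3)·-0.793 - (2)·-0.067) / (10) = -0.221
Iteration 2:
  p = (12 - (1)·-0.793 - (3)·-0.067 - (-4)·-0.221) / (11) = 1.101
  q = (-12 - (-3)·1.101 - (3)·-0.067 - (3)·-0.221) / (11) = -0.712
  r = (-5 - (-1)·1.101 - (4)·-0.712 - (-4)·-0.221) / (11) = -0.176
  s = (-8 - (-3)·1.101 - (3)·-0.712 - (2)·-0.176) / (10) = -0.221
Residual b − A·x = (0.245, 0.326, 0.001, 0.001)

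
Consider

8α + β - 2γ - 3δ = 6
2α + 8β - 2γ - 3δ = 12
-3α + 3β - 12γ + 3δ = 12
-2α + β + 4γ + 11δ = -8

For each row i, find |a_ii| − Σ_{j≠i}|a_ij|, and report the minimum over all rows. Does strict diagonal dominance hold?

1

row 1: |8| − (1+2+3) = 2
row 2: |8| − (2+2+3) = 1
row 3: |-12| − (3+3+3) = 3
row 4: |11| − (2+1+4) = 4
minimum over rows = 1 → strictly diagonally dominant (convergence guaranteed)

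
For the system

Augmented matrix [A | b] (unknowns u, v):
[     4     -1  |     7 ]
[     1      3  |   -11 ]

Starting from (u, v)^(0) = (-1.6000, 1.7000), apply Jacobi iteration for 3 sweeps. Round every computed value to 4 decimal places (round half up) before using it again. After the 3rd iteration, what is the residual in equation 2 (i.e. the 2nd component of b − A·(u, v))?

Iteration 1:
  u = (7 - (-1)·1.7000) / (4) = 2.1750
  v = (-11 - (1)·-1.6000) / (3) = -3.1333
Iteration 2:
  u = (7 - (-1)·-3.1333) / (4) = 0.9667
  v = (-11 - (1)·2.1750) / (3) = -4.3917
Iteration 3:
  u = (7 - (-1)·-4.3917) / (4) = 0.6521
  v = (-11 - (1)·0.9667) / (3) = -3.9889
Residual b − A·x = (0.4027, 0.3146)

0.3146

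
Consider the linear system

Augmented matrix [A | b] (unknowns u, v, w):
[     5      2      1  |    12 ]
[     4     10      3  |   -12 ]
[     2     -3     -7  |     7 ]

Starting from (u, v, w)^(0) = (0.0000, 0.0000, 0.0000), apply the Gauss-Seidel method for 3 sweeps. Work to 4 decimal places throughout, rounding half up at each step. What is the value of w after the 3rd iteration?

1.1324

Iteration 1:
  u = (12 - (2)·0.0000 - (1)·0.0000) / (5) = 2.4000
  v = (-12 - (4)·2.4000 - (3)·0.0000) / (10) = -2.1600
  w = (7 - (2)·2.4000 - (-3)·-2.1600) / (-7) = 0.6114
Iteration 2:
  u = (12 - (2)·-2.1600 - (1)·0.6114) / (5) = 3.1417
  v = (-12 - (4)·3.1417 - (3)·0.6114) / (10) = -2.6401
  w = (7 - (2)·3.1417 - (-3)·-2.6401) / (-7) = 1.0291
Iteration 3:
  u = (12 - (2)·-2.6401 - (1)·1.0291) / (5) = 3.2502
  v = (-12 - (4)·3.2502 - (3)·1.0291) / (10) = -2.8088
  w = (7 - (2)·3.2502 - (-3)·-2.8088) / (-7) = 1.1324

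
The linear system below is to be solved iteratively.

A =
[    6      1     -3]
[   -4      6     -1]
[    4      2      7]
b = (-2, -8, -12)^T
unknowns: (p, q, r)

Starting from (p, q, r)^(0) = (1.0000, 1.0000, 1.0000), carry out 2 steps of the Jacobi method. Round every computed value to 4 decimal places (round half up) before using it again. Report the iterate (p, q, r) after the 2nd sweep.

(-1.5357, -1.7619, -1.5714)

Iteration 1:
  p = (-2 - (1)·1.0000 - (-3)·1.0000) / (6) = 0.0000
  q = (-8 - (-4)·1.0000 - (-1)·1.0000) / (6) = -0.5000
  r = (-12 - (4)·1.0000 - (2)·1.0000) / (7) = -2.5714
Iteration 2:
  p = (-2 - (1)·-0.5000 - (-3)·-2.5714) / (6) = -1.5357
  q = (-8 - (-4)·0.0000 - (-1)·-2.5714) / (6) = -1.7619
  r = (-12 - (4)·0.0000 - (2)·-0.5000) / (7) = -1.5714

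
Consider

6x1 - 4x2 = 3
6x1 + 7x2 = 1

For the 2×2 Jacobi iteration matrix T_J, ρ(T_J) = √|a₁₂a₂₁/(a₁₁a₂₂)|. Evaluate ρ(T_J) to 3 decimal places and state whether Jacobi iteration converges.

0.756

a₁₂a₂₁/(a₁₁a₂₂) = (-4)·(6) / ((6)·(7)) = -0.571429
ρ = √|-0.571429| = √0.571429 = 0.756
ρ < 1, so Jacobi converges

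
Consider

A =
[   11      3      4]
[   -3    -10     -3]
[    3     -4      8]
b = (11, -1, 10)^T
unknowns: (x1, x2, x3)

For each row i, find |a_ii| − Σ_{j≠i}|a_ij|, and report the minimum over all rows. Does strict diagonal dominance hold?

1

row 1: |11| − (3+4) = 4
row 2: |-10| − (3+3) = 4
row 3: |8| − (3+4) = 1
minimum over rows = 1 → strictly diagonally dominant (convergence guaranteed)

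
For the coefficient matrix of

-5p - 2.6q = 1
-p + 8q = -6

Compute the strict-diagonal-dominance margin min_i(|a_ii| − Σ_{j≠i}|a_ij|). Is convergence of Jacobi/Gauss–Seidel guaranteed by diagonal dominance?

2.4

row 1: |-5| − (2.6) = 2.4
row 2: |8| − (1) = 7
minimum over rows = 2.4 → strictly diagonally dominant (convergence guaranteed)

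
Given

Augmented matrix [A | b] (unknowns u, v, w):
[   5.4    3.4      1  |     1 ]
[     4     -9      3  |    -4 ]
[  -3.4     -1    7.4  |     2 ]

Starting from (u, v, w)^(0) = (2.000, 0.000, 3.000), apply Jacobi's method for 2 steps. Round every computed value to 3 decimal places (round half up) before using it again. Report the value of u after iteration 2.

Iteration 1:
  u = (1 - (3.4)·0.000 - (1)·3.000) / (5.4) = -0.370
  v = (-4 - (4)·2.000 - (3)·3.000) / (-9) = 2.333
  w = (2 - (-3.4)·2.000 - (-1)·0.000) / (7.4) = 1.189
Iteration 2:
  u = (1 - (3.4)·2.333 - (1)·1.189) / (5.4) = -1.504
  v = (-4 - (4)·-0.370 - (3)·1.189) / (-9) = 0.676
  w = (2 - (-3.4)·-0.370 - (-1)·2.333) / (7.4) = 0.416

-1.504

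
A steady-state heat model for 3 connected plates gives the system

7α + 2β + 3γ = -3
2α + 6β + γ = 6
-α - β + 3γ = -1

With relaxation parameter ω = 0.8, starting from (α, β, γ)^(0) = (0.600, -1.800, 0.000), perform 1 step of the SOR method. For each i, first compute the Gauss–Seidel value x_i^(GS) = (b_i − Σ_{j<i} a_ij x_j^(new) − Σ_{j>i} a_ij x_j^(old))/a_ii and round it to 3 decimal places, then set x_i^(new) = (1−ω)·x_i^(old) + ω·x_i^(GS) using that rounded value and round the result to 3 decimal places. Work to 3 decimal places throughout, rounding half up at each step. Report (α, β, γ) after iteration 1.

(0.189, 0.390, -0.112)

Iteration 1:
  α: GS value = (-3 - (2)·-1.800 - (3)·0.000) / (7) = 0.086;  α ← (1−ω)·0.600 + ω·0.086 = 0.189
  β: GS value = (6 - (2)·0.189 - (1)·0.000) / (6) = 0.937;  β ← (1−ω)·-1.800 + ω·0.937 = 0.390
  γ: GS value = (-1 - (-1)·0.189 - (-1)·0.390) / (3) = -0.140;  γ ← (1−ω)·0.000 + ω·-0.140 = -0.112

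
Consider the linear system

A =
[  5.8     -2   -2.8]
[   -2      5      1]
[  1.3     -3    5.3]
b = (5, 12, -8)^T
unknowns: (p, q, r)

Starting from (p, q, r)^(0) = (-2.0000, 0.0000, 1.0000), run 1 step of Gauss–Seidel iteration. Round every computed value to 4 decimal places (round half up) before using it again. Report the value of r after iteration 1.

Iteration 1:
  p = (5 - (-2)·0.0000 - (-2.8)·1.0000) / (5.8) = 1.3448
  q = (12 - (-2)·1.3448 - (1)·1.0000) / (5) = 2.7379
  r = (-8 - (1.3)·1.3448 - (-3)·2.7379) / (5.3) = -0.2895

-0.2895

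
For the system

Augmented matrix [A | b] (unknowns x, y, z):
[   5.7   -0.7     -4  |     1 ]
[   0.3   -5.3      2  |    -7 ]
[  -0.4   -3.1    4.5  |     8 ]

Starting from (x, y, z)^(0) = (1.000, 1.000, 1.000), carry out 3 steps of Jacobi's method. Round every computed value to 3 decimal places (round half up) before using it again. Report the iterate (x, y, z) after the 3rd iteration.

Iteration 1:
  x = (1 - (-0.7)·1.000 - (-4)·1.000) / (5.7) = 1.000
  y = (-7 - (0.3)·1.000 - (2)·1.000) / (-5.3) = 1.755
  z = (8 - (-0.4)·1.000 - (-3.1)·1.000) / (4.5) = 2.556
Iteration 2:
  x = (1 - (-0.7)·1.755 - (-4)·2.556) / (5.7) = 2.185
  y = (-7 - (0.3)·1.000 - (2)·2.556) / (-5.3) = 2.342
  z = (8 - (-0.4)·1.000 - (-3.1)·1.755) / (4.5) = 3.076
Iteration 3:
  x = (1 - (-0.7)·2.342 - (-4)·3.076) / (5.7) = 2.622
  y = (-7 - (0.3)·2.185 - (2)·3.076) / (-5.3) = 2.605
  z = (8 - (-0.4)·2.185 - (-3.1)·2.342) / (4.5) = 3.585

(2.622, 2.605, 3.585)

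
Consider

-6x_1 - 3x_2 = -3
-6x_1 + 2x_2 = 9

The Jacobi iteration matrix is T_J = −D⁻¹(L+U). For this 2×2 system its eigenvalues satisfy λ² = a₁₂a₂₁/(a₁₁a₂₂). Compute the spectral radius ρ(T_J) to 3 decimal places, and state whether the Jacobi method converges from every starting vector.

1.225

a₁₂a₂₁/(a₁₁a₂₂) = (-3)·(-6) / ((-6)·(2)) = -1.500000
ρ = √|-1.500000| = √1.500000 = 1.225
ρ > 1, so Jacobi diverges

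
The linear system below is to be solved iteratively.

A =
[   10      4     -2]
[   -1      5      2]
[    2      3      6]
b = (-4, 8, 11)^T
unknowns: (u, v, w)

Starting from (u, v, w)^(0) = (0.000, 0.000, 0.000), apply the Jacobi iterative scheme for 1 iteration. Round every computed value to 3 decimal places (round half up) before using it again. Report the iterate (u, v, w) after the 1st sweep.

Iteration 1:
  u = (-4 - (4)·0.000 - (-2)·0.000) / (10) = -0.400
  v = (8 - (-1)·0.000 - (2)·0.000) / (5) = 1.600
  w = (11 - (2)·0.000 - (3)·0.000) / (6) = 1.833

(-0.400, 1.600, 1.833)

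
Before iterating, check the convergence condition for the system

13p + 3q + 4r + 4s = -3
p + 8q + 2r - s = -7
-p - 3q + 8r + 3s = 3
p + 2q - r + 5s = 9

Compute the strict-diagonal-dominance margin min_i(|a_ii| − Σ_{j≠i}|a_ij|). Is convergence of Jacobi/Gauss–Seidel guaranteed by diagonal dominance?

row 1: |13| − (3+4+4) = 2
row 2: |8| − (1+2+1) = 4
row 3: |8| − (1+3+3) = 1
row 4: |5| − (1+2+1) = 1
minimum over rows = 1 → strictly diagonally dominant (convergence guaranteed)

1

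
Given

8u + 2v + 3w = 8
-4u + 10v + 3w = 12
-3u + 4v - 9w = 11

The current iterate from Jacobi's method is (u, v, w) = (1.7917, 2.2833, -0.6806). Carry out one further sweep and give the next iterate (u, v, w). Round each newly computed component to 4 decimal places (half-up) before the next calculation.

(0.6844, 2.1209, -0.8047)

One sweep:
  u = (8 - (2)·2.2833 - (3)·-0.6806) / (8) = 0.6844
  v = (12 - (-4)·1.7917 - (3)·-0.6806) / (10) = 2.1209
  w = (11 - (-3)·1.7917 - (4)·2.2833) / (-9) = -0.8047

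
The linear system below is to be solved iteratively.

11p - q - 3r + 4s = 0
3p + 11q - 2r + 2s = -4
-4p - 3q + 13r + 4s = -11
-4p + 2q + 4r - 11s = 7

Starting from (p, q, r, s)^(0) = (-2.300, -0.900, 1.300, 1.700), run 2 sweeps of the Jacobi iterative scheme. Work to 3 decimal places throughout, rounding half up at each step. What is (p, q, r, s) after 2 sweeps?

Iteration 1:
  p = (0 - (-1)·-0.900 - (-3)·1.300 - (4)·1.700) / (11) = -0.345
  q = (-4 - (3)·-2.300 - (-2)·1.300 - (2)·1.700) / (11) = 0.191
  r = (-11 - (-4)·-2.300 - (-3)·-0.900 - (4)·1.700) / (13) = -2.285
  s = (7 - (-4)·-2.300 - (2)·-0.900 - (4)·1.300) / (-11) = 0.509
Iteration 2:
  p = (0 - (-1)·0.191 - (-3)·-2.285 - (4)·0.509) / (11) = -0.791
  q = (-4 - (3)·-0.345 - (-2)·-2.285 - (2)·0.509) / (11) = -0.778
  r = (-11 - (-4)·-0.345 - (-3)·0.191 - (4)·0.509) / (13) = -1.065
  s = (7 - (-4)·-0.345 - (2)·0.191 - (4)·-2.285) / (-11) = -1.307

(-0.791, -0.778, -1.065, -1.307)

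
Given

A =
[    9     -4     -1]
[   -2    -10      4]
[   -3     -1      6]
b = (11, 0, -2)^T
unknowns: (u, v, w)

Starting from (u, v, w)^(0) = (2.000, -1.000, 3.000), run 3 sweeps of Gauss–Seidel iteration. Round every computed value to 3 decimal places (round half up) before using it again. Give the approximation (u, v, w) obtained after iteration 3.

Iteration 1:
  u = (11 - (-4)·-1.000 - (-1)·3.000) / (9) = 1.111
  v = (0 - (-2)·1.111 - (4)·3.000) / (-10) = 0.978
  w = (-2 - (-3)·1.111 - (-1)·0.978) / (6) = 0.385
Iteration 2:
  u = (11 - (-4)·0.978 - (-1)·0.385) / (9) = 1.700
  v = (0 - (-2)·1.700 - (4)·0.385) / (-10) = -0.186
  w = (-2 - (-3)·1.700 - (-1)·-0.186) / (6) = 0.486
Iteration 3:
  u = (11 - (-4)·-0.186 - (-1)·0.486) / (9) = 1.194
  v = (0 - (-2)·1.194 - (4)·0.486) / (-10) = -0.044
  w = (-2 - (-3)·1.194 - (-1)·-0.044) / (6) = 0.256

(1.194, -0.044, 0.256)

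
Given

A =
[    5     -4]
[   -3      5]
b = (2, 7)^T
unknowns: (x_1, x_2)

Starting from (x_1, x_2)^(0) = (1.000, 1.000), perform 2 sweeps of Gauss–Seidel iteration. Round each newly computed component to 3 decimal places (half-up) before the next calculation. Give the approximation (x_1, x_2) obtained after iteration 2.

Iteration 1:
  x_1 = (2 - (-4)·1.000) / (5) = 1.200
  x_2 = (7 - (-3)·1.200) / (5) = 2.120
Iteration 2:
  x_1 = (2 - (-4)·2.120) / (5) = 2.096
  x_2 = (7 - (-3)·2.096) / (5) = 2.658

(2.096, 2.658)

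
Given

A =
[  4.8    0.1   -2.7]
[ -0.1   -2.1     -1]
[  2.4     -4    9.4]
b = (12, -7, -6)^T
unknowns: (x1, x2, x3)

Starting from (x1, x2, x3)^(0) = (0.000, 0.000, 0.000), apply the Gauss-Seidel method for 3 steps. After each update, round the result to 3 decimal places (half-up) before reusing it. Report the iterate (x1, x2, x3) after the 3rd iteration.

(2.477, 3.179, 0.082)

Iteration 1:
  x1 = (12 - (0.1)·0.000 - (-2.7)·0.000) / (4.8) = 2.500
  x2 = (-7 - (-0.1)·2.500 - (-1)·0.000) / (-2.1) = 3.214
  x3 = (-6 - (2.4)·2.500 - (-4)·3.214) / (9.4) = 0.091
Iteration 2:
  x1 = (12 - (0.1)·3.214 - (-2.7)·0.091) / (4.8) = 2.484
  x2 = (-7 - (-0.1)·2.484 - (-1)·0.091) / (-2.1) = 3.172
  x3 = (-6 - (2.4)·2.484 - (-4)·3.172) / (9.4) = 0.077
Iteration 3:
  x1 = (12 - (0.1)·3.172 - (-2.7)·0.077) / (4.8) = 2.477
  x2 = (-7 - (-0.1)·2.477 - (-1)·0.077) / (-2.1) = 3.179
  x3 = (-6 - (2.4)·2.477 - (-4)·3.179) / (9.4) = 0.082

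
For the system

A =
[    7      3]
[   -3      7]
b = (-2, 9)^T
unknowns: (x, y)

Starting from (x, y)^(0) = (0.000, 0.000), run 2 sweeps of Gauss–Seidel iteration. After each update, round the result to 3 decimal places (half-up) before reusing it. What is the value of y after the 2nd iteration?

0.950

Iteration 1:
  x = (-2 - (3)·0.000) / (7) = -0.286
  y = (9 - (-3)·-0.286) / (7) = 1.163
Iteration 2:
  x = (-2 - (3)·1.163) / (7) = -0.784
  y = (9 - (-3)·-0.784) / (7) = 0.950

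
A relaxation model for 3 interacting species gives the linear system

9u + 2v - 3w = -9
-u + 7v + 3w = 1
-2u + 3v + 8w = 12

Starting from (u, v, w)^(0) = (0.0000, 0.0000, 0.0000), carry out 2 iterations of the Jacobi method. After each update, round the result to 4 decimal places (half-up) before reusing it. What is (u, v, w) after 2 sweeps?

(-0.5318, -0.6429, 1.1964)

Iteration 1:
  u = (-9 - (2)·0.0000 - (-3)·0.0000) / (9) = -1.0000
  v = (1 - (-1)·0.0000 - (3)·0.0000) / (7) = 0.1429
  w = (12 - (-2)·0.0000 - (3)·0.0000) / (8) = 1.5000
Iteration 2:
  u = (-9 - (2)·0.1429 - (-3)·1.5000) / (9) = -0.5318
  v = (1 - (-1)·-1.0000 - (3)·1.5000) / (7) = -0.6429
  w = (12 - (-2)·-1.0000 - (3)·0.1429) / (8) = 1.1964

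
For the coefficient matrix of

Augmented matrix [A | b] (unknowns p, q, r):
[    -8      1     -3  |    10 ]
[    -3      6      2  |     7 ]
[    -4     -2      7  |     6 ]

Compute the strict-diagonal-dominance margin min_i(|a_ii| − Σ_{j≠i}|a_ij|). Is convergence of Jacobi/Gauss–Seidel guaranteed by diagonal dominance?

1

row 1: |-8| − (1+3) = 4
row 2: |6| − (3+2) = 1
row 3: |7| − (4+2) = 1
minimum over rows = 1 → strictly diagonally dominant (convergence guaranteed)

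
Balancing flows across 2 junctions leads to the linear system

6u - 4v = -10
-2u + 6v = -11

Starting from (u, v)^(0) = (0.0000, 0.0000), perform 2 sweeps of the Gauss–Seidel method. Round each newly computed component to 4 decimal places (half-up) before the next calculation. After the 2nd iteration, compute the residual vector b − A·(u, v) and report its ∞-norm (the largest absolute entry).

Iteration 1:
  u = (-10 - (-4)·0.0000) / (6) = -1.6667
  v = (-11 - (-2)·-1.6667) / (6) = -2.3889
Iteration 2:
  u = (-10 - (-4)·-2.3889) / (6) = -3.2593
  v = (-11 - (-2)·-3.2593) / (6) = -2.9198
Residual b − A·x = (-2.1234, 0.0002); ∞-norm = 2.1234

2.1234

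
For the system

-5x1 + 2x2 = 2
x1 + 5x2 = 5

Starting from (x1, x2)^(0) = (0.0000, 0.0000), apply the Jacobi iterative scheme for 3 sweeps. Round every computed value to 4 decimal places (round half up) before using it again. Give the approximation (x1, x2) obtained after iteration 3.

(0.0320, 1.0000)

Iteration 1:
  x1 = (2 - (2)·0.0000) / (-5) = -0.4000
  x2 = (5 - (1)·0.0000) / (5) = 1.0000
Iteration 2:
  x1 = (2 - (2)·1.0000) / (-5) = 0.0000
  x2 = (5 - (1)·-0.4000) / (5) = 1.0800
Iteration 3:
  x1 = (2 - (2)·1.0800) / (-5) = 0.0320
  x2 = (5 - (1)·0.0000) / (5) = 1.0000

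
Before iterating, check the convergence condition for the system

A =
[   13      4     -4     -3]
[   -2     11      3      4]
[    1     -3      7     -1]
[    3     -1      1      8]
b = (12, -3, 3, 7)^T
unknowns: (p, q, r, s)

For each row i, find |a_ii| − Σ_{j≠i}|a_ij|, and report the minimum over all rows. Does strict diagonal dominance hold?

row 1: |13| − (4+4+3) = 2
row 2: |11| − (2+3+4) = 2
row 3: |7| − (1+3+1) = 2
row 4: |8| − (3+1+1) = 3
minimum over rows = 2 → strictly diagonally dominant (convergence guaranteed)

2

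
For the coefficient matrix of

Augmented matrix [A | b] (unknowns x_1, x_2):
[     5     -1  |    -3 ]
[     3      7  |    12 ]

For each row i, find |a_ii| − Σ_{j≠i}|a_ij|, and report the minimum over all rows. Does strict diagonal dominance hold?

row 1: |5| − (1) = 4
row 2: |7| − (3) = 4
minimum over rows = 4 → strictly diagonally dominant (convergence guaranteed)

4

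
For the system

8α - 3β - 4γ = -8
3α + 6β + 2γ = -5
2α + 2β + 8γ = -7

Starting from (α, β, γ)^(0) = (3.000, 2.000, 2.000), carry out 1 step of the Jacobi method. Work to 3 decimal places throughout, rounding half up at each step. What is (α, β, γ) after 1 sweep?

Iteration 1:
  α = (-8 - (-3)·2.000 - (-4)·2.000) / (8) = 0.750
  β = (-5 - (3)·3.000 - (2)·2.000) / (6) = -3.000
  γ = (-7 - (2)·3.000 - (2)·2.000) / (8) = -2.125

(0.750, -3.000, -2.125)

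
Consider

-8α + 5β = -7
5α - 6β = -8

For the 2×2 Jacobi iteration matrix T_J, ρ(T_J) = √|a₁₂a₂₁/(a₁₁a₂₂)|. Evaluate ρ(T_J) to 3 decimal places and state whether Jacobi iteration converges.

0.722

a₁₂a₂₁/(a₁₁a₂₂) = (5)·(5) / ((-8)·(-6)) = 0.520833
ρ = √|0.520833| = √0.520833 = 0.722
ρ < 1, so Jacobi converges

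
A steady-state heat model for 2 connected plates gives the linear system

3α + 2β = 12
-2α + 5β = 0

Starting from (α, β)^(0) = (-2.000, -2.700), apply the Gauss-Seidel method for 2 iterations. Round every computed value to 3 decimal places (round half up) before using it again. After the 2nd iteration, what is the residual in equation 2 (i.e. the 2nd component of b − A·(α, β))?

Iteration 1:
  α = (12 - (2)·-2.700) / (3) = 5.800
  β = (0 - (-2)·5.800) / (5) = 2.320
Iteration 2:
  α = (12 - (2)·2.320) / (3) = 2.453
  β = (0 - (-2)·2.453) / (5) = 0.981
Residual b − A·x = (2.679, 0.001)

0.001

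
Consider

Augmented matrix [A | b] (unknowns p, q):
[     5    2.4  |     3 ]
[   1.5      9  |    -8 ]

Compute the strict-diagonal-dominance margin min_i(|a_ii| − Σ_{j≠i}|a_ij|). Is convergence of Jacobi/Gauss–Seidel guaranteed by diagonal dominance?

row 1: |5| − (2.4) = 2.6
row 2: |9| − (1.5) = 7.5
minimum over rows = 2.6 → strictly diagonally dominant (convergence guaranteed)

2.6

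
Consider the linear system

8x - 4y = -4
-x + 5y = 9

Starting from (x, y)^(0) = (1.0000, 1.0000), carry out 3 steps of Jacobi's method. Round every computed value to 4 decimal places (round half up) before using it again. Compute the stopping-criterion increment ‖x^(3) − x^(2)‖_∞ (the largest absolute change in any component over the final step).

0.1000

Iteration 1:
  x = (-4 - (-4)·1.0000) / (8) = 0.0000
  y = (9 - (-1)·1.0000) / (5) = 2.0000
Iteration 2:
  x = (-4 - (-4)·2.0000) / (8) = 0.5000
  y = (9 - (-1)·0.0000) / (5) = 1.8000
Iteration 3:
  x = (-4 - (-4)·1.8000) / (8) = 0.4000
  y = (9 - (-1)·0.5000) / (5) = 1.9000
Change: (-0.1000, 0.1000) → max |·| = 0.1000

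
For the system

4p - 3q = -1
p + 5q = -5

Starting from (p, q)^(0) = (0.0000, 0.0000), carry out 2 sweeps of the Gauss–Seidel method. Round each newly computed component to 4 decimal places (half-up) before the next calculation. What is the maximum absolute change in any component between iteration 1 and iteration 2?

0.7125

Iteration 1:
  p = (-1 - (-3)·0.0000) / (4) = -0.2500
  q = (-5 - (1)·-0.2500) / (5) = -0.9500
Iteration 2:
  p = (-1 - (-3)·-0.9500) / (4) = -0.9625
  q = (-5 - (1)·-0.9625) / (5) = -0.8075
Change: (-0.7125, 0.1425) → max |·| = 0.7125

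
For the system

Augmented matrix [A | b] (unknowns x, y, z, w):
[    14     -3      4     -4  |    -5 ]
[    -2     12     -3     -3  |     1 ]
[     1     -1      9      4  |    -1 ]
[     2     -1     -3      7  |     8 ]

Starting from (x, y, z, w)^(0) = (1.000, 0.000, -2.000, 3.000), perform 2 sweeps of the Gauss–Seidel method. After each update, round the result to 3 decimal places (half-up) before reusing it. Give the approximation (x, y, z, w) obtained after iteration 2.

Iteration 1:
  x = (-5 - (-3)·0.000 - (4)·-2.000 - (-4)·3.000) / (14) = 1.071
  y = (1 - (-2)·1.071 - (-3)·-2.000 - (-3)·3.000) / (12) = 0.512
  z = (-1 - (1)·1.071 - (-1)·0.512 - (4)·3.000) / (9) = -1.507
  w = (8 - (2)·1.071 - (-1)·0.512 - (-3)·-1.507) / (7) = 0.264
Iteration 2:
  x = (-5 - (-3)·0.512 - (4)·-1.507 - (-4)·0.264) / (14) = 0.259
  y = (1 - (-2)·0.259 - (-3)·-1.507 - (-3)·0.264) / (12) = -0.184
  z = (-1 - (1)·0.259 - (-1)·-0.184 - (4)·0.264) / (9) = -0.278
  w = (8 - (2)·0.259 - (-1)·-0.184 - (-3)·-0.278) / (7) = 0.923

(0.259, -0.184, -0.278, 0.923)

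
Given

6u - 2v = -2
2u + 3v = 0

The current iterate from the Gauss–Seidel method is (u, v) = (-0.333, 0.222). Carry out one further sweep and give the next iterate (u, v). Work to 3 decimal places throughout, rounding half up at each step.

One sweep:
  u = (-2 - (-2)·0.222) / (6) = -0.259
  v = (0 - (2)·-0.259) / (3) = 0.173

(-0.259, 0.173)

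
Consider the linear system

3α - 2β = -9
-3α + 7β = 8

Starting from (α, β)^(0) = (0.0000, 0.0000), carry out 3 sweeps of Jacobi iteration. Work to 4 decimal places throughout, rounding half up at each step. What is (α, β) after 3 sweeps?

Iteration 1:
  α = (-9 - (-2)·0.0000) / (3) = -3.0000
  β = (8 - (-3)·0.0000) / (7) = 1.1429
Iteration 2:
  α = (-9 - (-2)·1.1429) / (3) = -2.2381
  β = (8 - (-3)·-3.0000) / (7) = -0.1429
Iteration 3:
  α = (-9 - (-2)·-0.1429) / (3) = -3.0953
  β = (8 - (-3)·-2.2381) / (7) = 0.1837

(-3.0953, 0.1837)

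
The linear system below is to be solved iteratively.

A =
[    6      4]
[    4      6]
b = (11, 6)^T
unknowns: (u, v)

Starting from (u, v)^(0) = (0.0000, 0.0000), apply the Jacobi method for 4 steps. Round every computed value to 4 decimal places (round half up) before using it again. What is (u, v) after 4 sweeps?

Iteration 1:
  u = (11 - (4)·0.0000) / (6) = 1.8333
  v = (6 - (4)·0.0000) / (6) = 1.0000
Iteration 2:
  u = (11 - (4)·1.0000) / (6) = 1.1667
  v = (6 - (4)·1.8333) / (6) = -0.2222
Iteration 3:
  u = (11 - (4)·-0.2222) / (6) = 1.9815
  v = (6 - (4)·1.1667) / (6) = 0.2222
Iteration 4:
  u = (11 - (4)·0.2222) / (6) = 1.6852
  v = (6 - (4)·1.9815) / (6) = -0.3210

(1.6852, -0.3210)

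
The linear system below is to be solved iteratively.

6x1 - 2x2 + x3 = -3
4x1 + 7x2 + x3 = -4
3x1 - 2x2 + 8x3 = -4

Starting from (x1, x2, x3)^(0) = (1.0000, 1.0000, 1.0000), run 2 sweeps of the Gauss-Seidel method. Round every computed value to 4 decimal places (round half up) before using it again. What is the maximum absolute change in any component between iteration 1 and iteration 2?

Iteration 1:
  x1 = (-3 - (-2)·1.0000 - (1)·1.0000) / (6) = -0.3333
  x2 = (-4 - (4)·-0.3333 - (1)·1.0000) / (7) = -0.5238
  x3 = (-4 - (3)·-0.3333 - (-2)·-0.5238) / (8) = -0.5060
Iteration 2:
  x1 = (-3 - (-2)·-0.5238 - (1)·-0.5060) / (6) = -0.5903
  x2 = (-4 - (4)·-0.5903 - (1)·-0.5060) / (7) = -0.1618
  x3 = (-4 - (3)·-0.5903 - (-2)·-0.1618) / (8) = -0.3191
Change: (-0.2570, 0.3620, 0.1869) → max |·| = 0.3620

0.3620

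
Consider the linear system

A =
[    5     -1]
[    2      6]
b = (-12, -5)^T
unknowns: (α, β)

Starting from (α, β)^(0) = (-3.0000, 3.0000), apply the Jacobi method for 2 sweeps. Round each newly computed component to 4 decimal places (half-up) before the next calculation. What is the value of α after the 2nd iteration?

Iteration 1:
  α = (-12 - (-1)·3.0000) / (5) = -1.8000
  β = (-5 - (2)·-3.0000) / (6) = 0.1667
Iteration 2:
  α = (-12 - (-1)·0.1667) / (5) = -2.3667
  β = (-5 - (2)·-1.8000) / (6) = -0.2333

-2.3667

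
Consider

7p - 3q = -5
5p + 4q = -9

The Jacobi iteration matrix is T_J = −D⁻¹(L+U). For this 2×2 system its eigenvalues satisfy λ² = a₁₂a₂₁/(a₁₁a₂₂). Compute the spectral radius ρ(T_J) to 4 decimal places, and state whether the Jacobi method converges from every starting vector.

a₁₂a₂₁/(a₁₁a₂₂) = (-3)·(5) / ((7)·(4)) = -0.535714
ρ = √|-0.535714| = √0.535714 = 0.7319
ρ < 1, so Jacobi converges

0.7319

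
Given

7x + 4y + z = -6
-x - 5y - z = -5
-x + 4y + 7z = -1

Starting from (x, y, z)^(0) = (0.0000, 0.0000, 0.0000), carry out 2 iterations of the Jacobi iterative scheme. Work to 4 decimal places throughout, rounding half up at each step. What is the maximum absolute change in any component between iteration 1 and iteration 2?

Iteration 1:
  x = (-6 - (4)·0.0000 - (1)·0.0000) / (7) = -0.8571
  y = (-5 - (-1)·0.0000 - (-1)·0.0000) / (-5) = 1.0000
  z = (-1 - (-1)·0.0000 - (4)·0.0000) / (7) = -0.1429
Iteration 2:
  x = (-6 - (4)·1.0000 - (1)·-0.1429) / (7) = -1.4082
  y = (-5 - (-1)·-0.8571 - (-1)·-0.1429) / (-5) = 1.2000
  z = (-1 - (-1)·-0.8571 - (4)·1.0000) / (7) = -0.8367
Change: (-0.5511, 0.2000, -0.6938) → max |·| = 0.6938

0.6938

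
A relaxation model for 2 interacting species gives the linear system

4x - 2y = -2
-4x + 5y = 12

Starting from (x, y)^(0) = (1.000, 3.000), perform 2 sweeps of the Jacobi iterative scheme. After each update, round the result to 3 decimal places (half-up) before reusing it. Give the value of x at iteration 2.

1.100

Iteration 1:
  x = (-2 - (-2)·3.000) / (4) = 1.000
  y = (12 - (-4)·1.000) / (5) = 3.200
Iteration 2:
  x = (-2 - (-2)·3.200) / (4) = 1.100
  y = (12 - (-4)·1.000) / (5) = 3.200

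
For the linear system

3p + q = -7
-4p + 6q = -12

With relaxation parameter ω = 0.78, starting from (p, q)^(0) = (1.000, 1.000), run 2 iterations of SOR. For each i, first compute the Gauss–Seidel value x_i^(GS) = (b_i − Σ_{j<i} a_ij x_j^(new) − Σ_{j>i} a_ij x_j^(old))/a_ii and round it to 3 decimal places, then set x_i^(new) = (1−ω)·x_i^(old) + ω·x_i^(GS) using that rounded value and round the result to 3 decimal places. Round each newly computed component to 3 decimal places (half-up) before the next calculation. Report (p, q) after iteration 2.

(-1.629, -2.915)

Iteration 1:
  p: GS value = (-7 - (1)·1.000) / (3) = -2.667;  p ← (1−ω)·1.000 + ω·-2.667 = -1.860
  q: GS value = (-12 - (-4)·-1.860) / (6) = -3.240;  q ← (1−ω)·1.000 + ω·-3.240 = -2.307
Iteration 2:
  p: GS value = (-7 - (1)·-2.307) / (3) = -1.564;  p ← (1−ω)·-1.860 + ω·-1.564 = -1.629
  q: GS value = (-12 - (-4)·-1.629) / (6) = -3.086;  q ← (1−ω)·-2.307 + ω·-3.086 = -2.915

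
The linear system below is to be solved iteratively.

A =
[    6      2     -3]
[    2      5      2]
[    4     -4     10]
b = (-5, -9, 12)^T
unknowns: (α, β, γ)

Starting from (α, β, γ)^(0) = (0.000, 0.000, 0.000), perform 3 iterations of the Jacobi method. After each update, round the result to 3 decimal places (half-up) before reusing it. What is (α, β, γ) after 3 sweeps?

Iteration 1:
  α = (-5 - (2)·0.000 - (-3)·0.000) / (6) = -0.833
  β = (-9 - (2)·0.000 - (2)·0.000) / (5) = -1.800
  γ = (12 - (4)·0.000 - (-4)·0.000) / (10) = 1.200
Iteration 2:
  α = (-5 - (2)·-1.800 - (-3)·1.200) / (6) = 0.367
  β = (-9 - (2)·-0.833 - (2)·1.200) / (5) = -1.947
  γ = (12 - (4)·-0.833 - (-4)·-1.800) / (10) = 0.813
Iteration 3:
  α = (-5 - (2)·-1.947 - (-3)·0.813) / (6) = 0.222
  β = (-9 - (2)·0.367 - (2)·0.813) / (5) = -2.272
  γ = (12 - (4)·0.367 - (-4)·-1.947) / (10) = 0.274

(0.222, -2.272, 0.274)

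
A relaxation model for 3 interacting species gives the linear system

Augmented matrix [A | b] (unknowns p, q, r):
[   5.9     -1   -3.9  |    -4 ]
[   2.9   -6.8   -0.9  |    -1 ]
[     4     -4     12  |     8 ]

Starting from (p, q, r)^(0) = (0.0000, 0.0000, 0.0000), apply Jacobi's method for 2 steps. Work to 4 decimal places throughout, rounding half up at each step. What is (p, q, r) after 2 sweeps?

Iteration 1:
  p = (-4 - (-1)·0.0000 - (-3.9)·0.0000) / (5.9) = -0.6780
  q = (-1 - (2.9)·0.0000 - (-0.9)·0.0000) / (-6.8) = 0.1471
  r = (8 - (4)·0.0000 - (-4)·0.0000) / (12) = 0.6667
Iteration 2:
  p = (-4 - (-1)·0.1471 - (-3.9)·0.6667) / (5.9) = -0.2123
  q = (-1 - (2.9)·-0.6780 - (-0.9)·0.6667) / (-6.8) = -0.2303
  r = (8 - (4)·-0.6780 - (-4)·0.1471) / (12) = 0.9417

(-0.2123, -0.2303, 0.9417)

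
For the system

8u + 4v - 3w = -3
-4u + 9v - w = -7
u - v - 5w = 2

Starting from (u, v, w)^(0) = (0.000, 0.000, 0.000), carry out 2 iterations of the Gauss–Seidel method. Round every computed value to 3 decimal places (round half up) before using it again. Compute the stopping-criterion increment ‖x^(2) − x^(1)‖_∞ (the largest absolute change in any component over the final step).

0.365

Iteration 1:
  u = (-3 - (4)·0.000 - (-3)·0.000) / (8) = -0.375
  v = (-7 - (-4)·-0.375 - (-1)·0.000) / (9) = -0.944
  w = (2 - (1)·-0.375 - (-1)·-0.944) / (-5) = -0.286
Iteration 2:
  u = (-3 - (4)·-0.944 - (-3)·-0.286) / (8) = -0.010
  v = (-7 - (-4)·-0.010 - (-1)·-0.286) / (9) = -0.814
  w = (2 - (1)·-0.010 - (-1)·-0.814) / (-5) = -0.239
Change: (0.365, 0.130, 0.047) → max |·| = 0.365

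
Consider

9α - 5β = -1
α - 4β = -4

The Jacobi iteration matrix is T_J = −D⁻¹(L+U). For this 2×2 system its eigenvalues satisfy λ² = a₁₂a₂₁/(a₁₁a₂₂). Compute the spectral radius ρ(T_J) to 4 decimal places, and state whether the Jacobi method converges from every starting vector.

0.3727

a₁₂a₂₁/(a₁₁a₂₂) = (-5)·(1) / ((9)·(-4)) = 0.138889
ρ = √|0.138889| = √0.138889 = 0.3727
ρ < 1, so Jacobi converges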